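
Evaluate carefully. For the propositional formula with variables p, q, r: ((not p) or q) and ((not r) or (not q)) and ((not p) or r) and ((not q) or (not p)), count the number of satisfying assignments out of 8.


Evaluate all 8 assignments for p, q, r:
p=0, q=0, r=0: 1
p=0, q=0, r=1: 1
p=0, q=1, r=0: 1
p=0, q=1, r=1: 0
p=1, q=0, r=0: 0
p=1, q=0, r=1: 0
p=1, q=1, r=0: 0
p=1, q=1, r=1: 0
Satisfying count = 3

3


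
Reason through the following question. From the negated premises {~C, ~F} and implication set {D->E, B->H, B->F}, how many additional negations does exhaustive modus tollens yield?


Initial negated facts: {~C, ~F}
Apply modus tollens to closure:
  ~F and B->F  =>  ~B
Final negated: {~B, ~C, ~F}
New negations: {~B}
Count = 1

1


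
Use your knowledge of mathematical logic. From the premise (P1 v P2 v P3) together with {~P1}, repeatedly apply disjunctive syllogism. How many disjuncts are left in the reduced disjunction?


Original disjuncts (3): P1, P2, P3
Negated (eliminate): ~P1
Remaining disjuncts: P2, P3
Count = 3 - 1 = 2

2


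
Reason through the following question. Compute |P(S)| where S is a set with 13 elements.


The power set of a set with n elements has 2^n elements.
|P(S)| = 2^13 = 8192

8192


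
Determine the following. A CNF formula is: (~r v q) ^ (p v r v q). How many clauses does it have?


A CNF formula is a conjunction of clauses.
Clauses are separated by ^.
Counting the conjuncts: 2 clauses.

2


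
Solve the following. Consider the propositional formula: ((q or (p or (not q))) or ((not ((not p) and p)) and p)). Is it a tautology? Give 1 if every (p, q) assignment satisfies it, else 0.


Check all 4 assignments:
p=0, q=0: 1
p=0, q=1: 1
p=1, q=0: 1
p=1, q=1: 1
Satisfying count = 4/4.
Tautology iff count = 4: yes.

1


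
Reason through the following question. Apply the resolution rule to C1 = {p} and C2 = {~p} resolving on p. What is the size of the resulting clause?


Remove p from C1 and ~p from C2.
C1 remainder: {}
C2 remainder: {}
Union (resolvent): {} (empty clause)
Resolvent has 0 literal(s).

0


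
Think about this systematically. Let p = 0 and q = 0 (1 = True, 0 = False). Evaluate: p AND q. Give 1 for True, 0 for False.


p = 0, q = 0
Operation: p AND q
Evaluate: 0 AND 0 = 0

0


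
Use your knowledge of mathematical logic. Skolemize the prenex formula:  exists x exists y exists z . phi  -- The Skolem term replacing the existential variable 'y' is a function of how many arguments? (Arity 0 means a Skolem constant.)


Quantifier prefix: exists x exists y exists z
'y' is existentially quantified at position 2.
No universal quantifiers precede it.
Skolem function arity = 0 (a Skolem constant)

0


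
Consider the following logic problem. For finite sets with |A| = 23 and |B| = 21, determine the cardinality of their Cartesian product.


The Cartesian product A x B contains all ordered pairs (a, b).
|A x B| = |A| * |B| = 23 * 21 = 483

483


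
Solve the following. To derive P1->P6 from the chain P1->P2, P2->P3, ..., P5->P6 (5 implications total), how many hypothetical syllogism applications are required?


With 5 implications in a chain connecting 6 propositions:
P1->P2, P2->P3, ..., P5->P6
Steps needed = (number of implications) - 1 = 5 - 1 = 4

4


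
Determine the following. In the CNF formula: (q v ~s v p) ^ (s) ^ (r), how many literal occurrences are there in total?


Counting literals in each clause:
Clause 1: 3 literal(s)
Clause 2: 1 literal(s)
Clause 3: 1 literal(s)
Total = 5

5


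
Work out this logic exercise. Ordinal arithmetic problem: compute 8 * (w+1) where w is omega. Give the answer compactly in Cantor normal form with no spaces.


Compute 8 * (w+1).
Ordinal * is associative and left-distributive over +, but NOT commutative; for finite n>1, n*w = w but w*n stays w*n.
By left-distributivity: 8 * (w+1) = 8*w + 8*1 = w + 8 = w+8.
Result = w+8

w+8


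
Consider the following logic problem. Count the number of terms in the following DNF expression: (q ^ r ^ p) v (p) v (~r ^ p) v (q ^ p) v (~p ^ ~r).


A DNF formula is a disjunction of terms (conjunctions).
Terms are separated by v.
Counting the disjuncts: 5 terms.

5


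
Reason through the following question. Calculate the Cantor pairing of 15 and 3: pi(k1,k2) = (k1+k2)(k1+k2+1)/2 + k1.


k1 + k2 = 18
(k1+k2)(k1+k2+1)/2 = 18 * 19 / 2 = 171
pi = 171 + 15 = 186

186


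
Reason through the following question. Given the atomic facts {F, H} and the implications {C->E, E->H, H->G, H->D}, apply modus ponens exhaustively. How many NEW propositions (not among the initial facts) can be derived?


Initial facts: {F, H}
Apply modus ponens to closure:
  H and H->G  =>  G
  H and H->D  =>  D
Final known: {D, F, G, H}
New propositions: {D, G}
Count = 2

2


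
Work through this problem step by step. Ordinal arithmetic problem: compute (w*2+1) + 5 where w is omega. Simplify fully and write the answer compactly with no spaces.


Compute (w*2+1) + 5.
Ordinal + is associative but NOT commutative; for finite n>0, n + w = w but w + n stays w+n.
By associativity: (w*2+1) + 5 = w*2 + (1+5) = w*2+6.
Result = w*2+6

w*2+6


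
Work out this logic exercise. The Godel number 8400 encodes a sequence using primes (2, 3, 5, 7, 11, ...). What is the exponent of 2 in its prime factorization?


Factorize 8400 by dividing by 2 repeatedly.
Division steps: 2 divides 8400 exactly 4 time(s).
Exponent of 2 = 4

4


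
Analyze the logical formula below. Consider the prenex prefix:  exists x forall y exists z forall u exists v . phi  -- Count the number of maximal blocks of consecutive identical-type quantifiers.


Quantifier-type sequence: E A E A E  (A=forall, E=exists)
Group into maximal same-type runs:
  Ex1 | Ax1 | Ex1 | Ax1 | Ex1
Number of blocks = 5

5


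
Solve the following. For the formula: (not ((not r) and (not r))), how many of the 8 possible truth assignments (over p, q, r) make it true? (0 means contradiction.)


Check all 8 assignments:
p=0, q=0, r=0: 0
p=0, q=0, r=1: 1
p=0, q=1, r=0: 0
p=0, q=1, r=1: 1
p=1, q=0, r=0: 0
p=1, q=0, r=1: 1
p=1, q=1, r=0: 0
p=1, q=1, r=1: 1
Count of True = 4

4


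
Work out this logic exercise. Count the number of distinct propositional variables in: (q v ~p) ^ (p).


Identify each variable that appears in the formula.
Variables found: p, q
Count = 2

2


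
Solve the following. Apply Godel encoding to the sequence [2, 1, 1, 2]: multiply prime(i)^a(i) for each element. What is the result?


Encode each element as an exponent of the corresponding prime:
  2^2 = 4
  3^1 = 3
  5^1 = 5
  7^2 = 49
Product = 4 * 3 * 5 * 49 = 2940

2940


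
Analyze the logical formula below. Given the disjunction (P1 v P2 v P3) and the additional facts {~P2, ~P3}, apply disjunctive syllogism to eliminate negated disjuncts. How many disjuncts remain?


Original disjuncts (3): P1, P2, P3
Negated (eliminate): ~P2, ~P3
Remaining disjuncts: P1
Count = 3 - 2 = 1

1


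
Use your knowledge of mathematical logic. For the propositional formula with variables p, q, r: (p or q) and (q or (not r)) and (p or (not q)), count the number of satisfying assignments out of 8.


Evaluate all 8 assignments for p, q, r:
p=0, q=0, r=0: 0
p=0, q=0, r=1: 0
p=0, q=1, r=0: 0
p=0, q=1, r=1: 0
p=1, q=0, r=0: 1
p=1, q=0, r=1: 0
p=1, q=1, r=0: 1
p=1, q=1, r=1: 1
Satisfying count = 3

3


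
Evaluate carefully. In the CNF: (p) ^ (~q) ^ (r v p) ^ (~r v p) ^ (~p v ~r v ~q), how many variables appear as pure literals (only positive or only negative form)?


Check each variable for pure literal status:
p: mixed (not pure)
q: pure negative
r: mixed (not pure)
Pure literal count = 1

1


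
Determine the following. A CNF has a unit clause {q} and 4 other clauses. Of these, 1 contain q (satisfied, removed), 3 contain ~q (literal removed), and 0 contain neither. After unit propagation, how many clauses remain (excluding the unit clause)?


Satisfied (removed): 1
Shortened (remain): 3
Unchanged (remain): 0
Remaining = 3 + 0 = 3

3


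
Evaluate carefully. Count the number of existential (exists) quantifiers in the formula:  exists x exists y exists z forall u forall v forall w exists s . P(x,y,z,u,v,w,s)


Quantifier prefix: exists x exists y exists z forall u forall v forall w exists s
Mark each quantifier type:
  E E E U U U E
Universal count = 3, Existential count = 4
Asked for existential (exists) quantifiers: 4

4


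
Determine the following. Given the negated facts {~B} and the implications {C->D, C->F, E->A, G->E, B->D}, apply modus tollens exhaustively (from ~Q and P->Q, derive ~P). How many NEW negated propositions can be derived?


Initial negated facts: {~B}
Apply modus tollens to closure:
  (no implication fires)
Final negated: {~B}
New negations: {(none)}
Count = 0

0


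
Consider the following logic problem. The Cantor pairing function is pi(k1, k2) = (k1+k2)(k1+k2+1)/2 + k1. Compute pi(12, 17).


k1 + k2 = 29
(k1+k2)(k1+k2+1)/2 = 29 * 30 / 2 = 435
pi = 435 + 12 = 447

447


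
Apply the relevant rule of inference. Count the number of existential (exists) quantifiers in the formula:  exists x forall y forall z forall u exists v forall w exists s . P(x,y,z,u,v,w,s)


Quantifier prefix: exists x forall y forall z forall u exists v forall w exists s
Mark each quantifier type:
  E U U U E U E
Universal count = 4, Existential count = 3
Asked for existential (exists) quantifiers: 3

3


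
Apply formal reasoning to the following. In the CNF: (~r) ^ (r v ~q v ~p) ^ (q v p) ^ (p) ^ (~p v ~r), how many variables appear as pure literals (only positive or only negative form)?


Check each variable for pure literal status:
p: mixed (not pure)
q: mixed (not pure)
r: mixed (not pure)
Pure literal count = 0

0


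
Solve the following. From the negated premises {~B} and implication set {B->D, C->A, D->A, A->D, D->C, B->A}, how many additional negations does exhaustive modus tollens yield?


Initial negated facts: {~B}
Apply modus tollens to closure:
  (no implication fires)
Final negated: {~B}
New negations: {(none)}
Count = 0

0


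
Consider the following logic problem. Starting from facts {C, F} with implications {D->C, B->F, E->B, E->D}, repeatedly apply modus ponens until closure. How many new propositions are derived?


Initial facts: {C, F}
Apply modus ponens to closure:
  (no implication fires)
Final known: {C, F}
New propositions: {(none)}
Count = 0

0


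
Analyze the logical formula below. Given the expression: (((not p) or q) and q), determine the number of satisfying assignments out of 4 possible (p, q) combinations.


Check all 4 assignments:
p=0, q=0: 0
p=0, q=1: 1
p=1, q=0: 0
p=1, q=1: 1
Count of True = 2

2


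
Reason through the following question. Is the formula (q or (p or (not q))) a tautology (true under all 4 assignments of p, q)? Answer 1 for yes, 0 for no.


Check all 4 assignments:
p=0, q=0: 1
p=0, q=1: 1
p=1, q=0: 1
p=1, q=1: 1
Satisfying count = 4/4.
Tautology iff count = 4: yes.

1


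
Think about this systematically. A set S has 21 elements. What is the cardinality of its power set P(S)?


The power set of a set with n elements has 2^n elements.
|P(S)| = 2^21 = 2097152

2097152


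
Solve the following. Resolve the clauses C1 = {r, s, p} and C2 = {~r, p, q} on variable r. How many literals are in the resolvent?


Remove r from C1 and ~r from C2.
C1 remainder: {s, p}
C2 remainder: {p, q}
Union (resolvent): {p, q, s}
Resolvent has 3 literal(s).

3


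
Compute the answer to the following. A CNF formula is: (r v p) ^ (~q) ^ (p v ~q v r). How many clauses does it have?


A CNF formula is a conjunction of clauses.
Clauses are separated by ^.
Counting the conjuncts: 3 clauses.

3


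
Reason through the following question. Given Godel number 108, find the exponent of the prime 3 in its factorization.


Factorize 108 by dividing by 3 repeatedly.
Division steps: 3 divides 108 exactly 3 time(s).
Exponent of 3 = 3

3


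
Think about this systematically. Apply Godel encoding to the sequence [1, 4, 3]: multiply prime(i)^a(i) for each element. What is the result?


Encode each element as an exponent of the corresponding prime:
  2^1 = 2
  3^4 = 81
  5^3 = 125
Product = 2 * 81 * 125 = 20250

20250


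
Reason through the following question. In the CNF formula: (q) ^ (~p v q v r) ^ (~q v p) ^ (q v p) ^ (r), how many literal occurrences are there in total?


Counting literals in each clause:
Clause 1: 1 literal(s)
Clause 2: 3 literal(s)
Clause 3: 2 literal(s)
Clause 4: 2 literal(s)
Clause 5: 1 literal(s)
Total = 9

9


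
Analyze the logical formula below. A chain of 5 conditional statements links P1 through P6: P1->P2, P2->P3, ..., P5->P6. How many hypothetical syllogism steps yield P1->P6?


With 5 implications in a chain connecting 6 propositions:
P1->P2, P2->P3, ..., P5->P6
Steps needed = (number of implications) - 1 = 5 - 1 = 4

4


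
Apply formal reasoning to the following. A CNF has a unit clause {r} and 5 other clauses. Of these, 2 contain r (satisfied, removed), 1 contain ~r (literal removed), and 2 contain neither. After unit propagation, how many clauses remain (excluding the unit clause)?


Satisfied (removed): 2
Shortened (remain): 1
Unchanged (remain): 2
Remaining = 1 + 2 = 3

3


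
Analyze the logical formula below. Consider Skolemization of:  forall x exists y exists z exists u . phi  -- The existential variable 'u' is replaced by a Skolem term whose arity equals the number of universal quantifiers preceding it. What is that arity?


Quantifier prefix: forall x exists y exists z exists u
'u' is existentially quantified at position 4.
Universal variables preceding it: x
Skolem function arity = 1

1


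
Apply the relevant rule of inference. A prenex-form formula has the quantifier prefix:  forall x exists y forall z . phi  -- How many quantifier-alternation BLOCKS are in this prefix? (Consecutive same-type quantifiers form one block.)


Quantifier-type sequence: A E A  (A=forall, E=exists)
Group into maximal same-type runs:
  Ax1 | Ex1 | Ax1
Number of blocks = 3

3


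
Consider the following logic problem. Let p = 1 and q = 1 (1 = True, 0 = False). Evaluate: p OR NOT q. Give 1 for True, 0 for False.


p = 1, q = 1
Operation: p OR NOT q
Evaluate: 1 OR NOT 1 = 1

1


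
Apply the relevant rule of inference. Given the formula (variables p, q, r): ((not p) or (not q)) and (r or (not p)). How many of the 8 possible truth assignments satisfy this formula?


Evaluate all 8 assignments for p, q, r:
p=0, q=0, r=0: 1
p=0, q=0, r=1: 1
p=0, q=1, r=0: 1
p=0, q=1, r=1: 1
p=1, q=0, r=0: 0
p=1, q=0, r=1: 1
p=1, q=1, r=0: 0
p=1, q=1, r=1: 0
Satisfying count = 5

5


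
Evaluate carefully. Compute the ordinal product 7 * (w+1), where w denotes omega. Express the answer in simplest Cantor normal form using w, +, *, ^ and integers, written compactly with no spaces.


Compute 7 * (w+1).
Ordinal * is associative and left-distributive over +, but NOT commutative; for finite n>1, n*w = w but w*n stays w*n.
By left-distributivity: 7 * (w+1) = 7*w + 7*1 = w + 7 = w+7.
Result = w+7

w+7


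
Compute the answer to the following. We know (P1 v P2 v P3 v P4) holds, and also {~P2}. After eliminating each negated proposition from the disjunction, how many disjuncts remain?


Original disjuncts (4): P1, P2, P3, P4
Negated (eliminate): ~P2
Remaining disjuncts: P1, P3, P4
Count = 4 - 1 = 3

3


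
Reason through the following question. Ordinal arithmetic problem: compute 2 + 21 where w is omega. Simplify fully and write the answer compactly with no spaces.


Compute 2 + 21.
Ordinal + is associative but NOT commutative; for finite n>0, n + w = w but w + n stays w+n.
Both operands finite; ordinal + agrees with natural +: 2 + 21 = 23.
Result = 23

23


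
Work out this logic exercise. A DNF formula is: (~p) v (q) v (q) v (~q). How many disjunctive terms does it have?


A DNF formula is a disjunction of terms (conjunctions).
Terms are separated by v.
Counting the disjuncts: 4 terms.

4


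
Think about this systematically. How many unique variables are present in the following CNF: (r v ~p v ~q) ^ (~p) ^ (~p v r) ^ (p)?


Identify each variable that appears in the formula.
Variables found: p, q, r
Count = 3

3


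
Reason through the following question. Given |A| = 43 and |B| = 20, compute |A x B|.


The Cartesian product A x B contains all ordered pairs (a, b).
|A x B| = |A| * |B| = 43 * 20 = 860

860


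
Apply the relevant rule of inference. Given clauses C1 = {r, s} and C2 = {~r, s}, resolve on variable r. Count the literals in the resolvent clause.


Remove r from C1 and ~r from C2.
C1 remainder: {s}
C2 remainder: {s}
Union (resolvent): {s}
Resolvent has 1 literal(s).

1


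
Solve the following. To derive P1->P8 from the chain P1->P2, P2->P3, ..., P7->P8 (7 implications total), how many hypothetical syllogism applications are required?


With 7 implications in a chain connecting 8 propositions:
P1->P2, P2->P3, ..., P7->P8
Steps needed = (number of implications) - 1 = 7 - 1 = 6

6


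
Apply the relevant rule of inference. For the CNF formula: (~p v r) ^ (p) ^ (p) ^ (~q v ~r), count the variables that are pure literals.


Check each variable for pure literal status:
p: mixed (not pure)
q: pure negative
r: mixed (not pure)
Pure literal count = 1

1


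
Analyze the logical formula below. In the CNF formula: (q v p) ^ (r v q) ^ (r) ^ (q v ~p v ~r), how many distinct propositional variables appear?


Identify each variable that appears in the formula.
Variables found: p, q, r
Count = 3

3


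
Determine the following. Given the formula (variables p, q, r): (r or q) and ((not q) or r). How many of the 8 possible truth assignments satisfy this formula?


Evaluate all 8 assignments for p, q, r:
p=0, q=0, r=0: 0
p=0, q=0, r=1: 1
p=0, q=1, r=0: 0
p=0, q=1, r=1: 1
p=1, q=0, r=0: 0
p=1, q=0, r=1: 1
p=1, q=1, r=0: 0
p=1, q=1, r=1: 1
Satisfying count = 4

4


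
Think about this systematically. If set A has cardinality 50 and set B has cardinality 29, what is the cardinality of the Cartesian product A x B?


The Cartesian product A x B contains all ordered pairs (a, b).
|A x B| = |A| * |B| = 50 * 29 = 1450

1450


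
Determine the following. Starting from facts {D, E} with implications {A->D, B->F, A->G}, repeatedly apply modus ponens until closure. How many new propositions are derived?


Initial facts: {D, E}
Apply modus ponens to closure:
  (no implication fires)
Final known: {D, E}
New propositions: {(none)}
Count = 0

0


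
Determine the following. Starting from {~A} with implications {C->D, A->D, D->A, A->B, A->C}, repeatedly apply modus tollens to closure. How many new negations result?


Initial negated facts: {~A}
Apply modus tollens to closure:
  ~A and D->A  =>  ~D
  ~D and C->D  =>  ~C
Final negated: {~A, ~C, ~D}
New negations: {~C, ~D}
Count = 2

2


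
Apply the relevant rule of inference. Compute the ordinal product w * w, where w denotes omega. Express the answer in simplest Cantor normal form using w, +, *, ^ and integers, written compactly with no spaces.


Compute w * w.
Ordinal * is associative and left-distributive over +, but NOT commutative; for finite n>1, n*w = w but w*n stays w*n.
w * w = w^2 by definition.
Result = w^2

w^2


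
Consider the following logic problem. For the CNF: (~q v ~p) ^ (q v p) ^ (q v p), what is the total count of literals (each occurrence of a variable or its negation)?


Counting literals in each clause:
Clause 1: 2 literal(s)
Clause 2: 2 literal(s)
Clause 3: 2 literal(s)
Total = 6

6


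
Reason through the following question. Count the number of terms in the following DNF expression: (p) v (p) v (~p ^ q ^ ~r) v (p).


A DNF formula is a disjunction of terms (conjunctions).
Terms are separated by v.
Counting the disjuncts: 4 terms.

4


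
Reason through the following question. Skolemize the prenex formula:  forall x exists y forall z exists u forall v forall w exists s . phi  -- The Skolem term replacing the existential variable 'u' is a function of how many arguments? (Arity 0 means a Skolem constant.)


Quantifier prefix: forall x exists y forall z exists u forall v forall w exists s
'u' is existentially quantified at position 4.
Universal variables preceding it: x, z
Skolem function arity = 2

2


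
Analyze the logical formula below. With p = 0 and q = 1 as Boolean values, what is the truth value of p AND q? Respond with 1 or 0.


p = 0, q = 1
Operation: p AND q
Evaluate: 0 AND 1 = 0

0


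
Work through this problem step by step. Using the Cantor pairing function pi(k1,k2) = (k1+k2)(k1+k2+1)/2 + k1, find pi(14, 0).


k1 + k2 = 14
(k1+k2)(k1+k2+1)/2 = 14 * 15 / 2 = 105
pi = 105 + 14 = 119

119


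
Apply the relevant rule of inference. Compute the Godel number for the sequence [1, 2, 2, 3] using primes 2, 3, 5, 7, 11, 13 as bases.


Encode each element as an exponent of the corresponding prime:
  2^1 = 2
  3^2 = 9
  5^2 = 25
  7^3 = 343
Product = 2 * 9 * 25 * 343 = 154350

154350


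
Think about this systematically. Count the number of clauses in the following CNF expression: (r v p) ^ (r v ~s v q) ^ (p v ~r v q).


A CNF formula is a conjunction of clauses.
Clauses are separated by ^.
Counting the conjuncts: 3 clauses.

3


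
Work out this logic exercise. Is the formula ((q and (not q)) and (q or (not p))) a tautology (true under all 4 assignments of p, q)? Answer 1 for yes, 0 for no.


Check all 4 assignments:
p=0, q=0: 0
p=0, q=1: 0
p=1, q=0: 0
p=1, q=1: 0
Satisfying count = 0/4.
Tautology iff count = 4: no.

0


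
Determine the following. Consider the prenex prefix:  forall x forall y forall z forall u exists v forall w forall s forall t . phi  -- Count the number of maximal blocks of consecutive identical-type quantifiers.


Quantifier-type sequence: A A A A E A A A  (A=forall, E=exists)
Group into maximal same-type runs:
  Ax4 | Ex1 | Ax3
Number of blocks = 3

3


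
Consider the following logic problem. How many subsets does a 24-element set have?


The power set of a set with n elements has 2^n elements.
|P(S)| = 2^24 = 16777216

16777216


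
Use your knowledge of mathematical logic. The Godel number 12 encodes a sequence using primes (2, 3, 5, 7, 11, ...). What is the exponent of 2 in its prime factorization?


Factorize 12 by dividing by 2 repeatedly.
Division steps: 2 divides 12 exactly 2 time(s).
Exponent of 2 = 2

2


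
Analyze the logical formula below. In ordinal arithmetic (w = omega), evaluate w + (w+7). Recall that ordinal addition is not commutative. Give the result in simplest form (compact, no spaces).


Compute w + (w+7).
Ordinal + is associative but NOT commutative; for finite n>0, n + w = w but w + n stays w+n.
w + (w+7) = (w+w) + 7 = w*2+7.
Result = w*2+7

w*2+7


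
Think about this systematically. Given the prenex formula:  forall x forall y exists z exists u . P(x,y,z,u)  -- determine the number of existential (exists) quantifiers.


Quantifier prefix: forall x forall y exists z exists u
Mark each quantifier type:
  U U E E
Universal count = 2, Existential count = 2
Asked for existential (exists) quantifiers: 2

2


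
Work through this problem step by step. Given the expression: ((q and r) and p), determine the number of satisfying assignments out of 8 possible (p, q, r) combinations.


Check all 8 assignments:
p=0, q=0, r=0: 0
p=0, q=0, r=1: 0
p=0, q=1, r=0: 0
p=0, q=1, r=1: 0
p=1, q=0, r=0: 0
p=1, q=0, r=1: 0
p=1, q=1, r=0: 0
p=1, q=1, r=1: 1
Count of True = 1

1


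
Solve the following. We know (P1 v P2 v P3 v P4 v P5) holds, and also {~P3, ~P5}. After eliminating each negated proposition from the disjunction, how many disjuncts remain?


Original disjuncts (5): P1, P2, P3, P4, P5
Negated (eliminate): ~P3, ~P5
Remaining disjuncts: P1, P2, P4
Count = 5 - 2 = 3

3


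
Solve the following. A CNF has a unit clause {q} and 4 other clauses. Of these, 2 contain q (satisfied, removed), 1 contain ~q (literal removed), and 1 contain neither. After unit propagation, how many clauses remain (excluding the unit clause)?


Satisfied (removed): 2
Shortened (remain): 1
Unchanged (remain): 1
Remaining = 1 + 1 = 2

2


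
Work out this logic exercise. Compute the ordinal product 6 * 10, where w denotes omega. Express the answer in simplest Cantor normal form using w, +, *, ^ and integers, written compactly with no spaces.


Compute 6 * 10.
Ordinal * is associative and left-distributive over +, but NOT commutative; for finite n>1, n*w = w but w*n stays w*n.
Both finite; ordinal * agrees with natural *: 6 * 10 = 60.
Result = 60

60


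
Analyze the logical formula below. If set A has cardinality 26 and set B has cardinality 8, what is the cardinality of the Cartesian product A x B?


The Cartesian product A x B contains all ordered pairs (a, b).
|A x B| = |A| * |B| = 26 * 8 = 208

208


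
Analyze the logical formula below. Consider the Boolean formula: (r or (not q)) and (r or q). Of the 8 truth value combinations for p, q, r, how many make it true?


Evaluate all 8 assignments for p, q, r:
p=0, q=0, r=0: 0
p=0, q=0, r=1: 1
p=0, q=1, r=0: 0
p=0, q=1, r=1: 1
p=1, q=0, r=0: 0
p=1, q=0, r=1: 1
p=1, q=1, r=0: 0
p=1, q=1, r=1: 1
Satisfying count = 4

4


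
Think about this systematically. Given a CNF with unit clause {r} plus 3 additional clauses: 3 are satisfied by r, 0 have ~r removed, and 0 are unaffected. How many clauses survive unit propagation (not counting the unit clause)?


Satisfied (removed): 3
Shortened (remain): 0
Unchanged (remain): 0
Remaining = 0 + 0 = 0

0


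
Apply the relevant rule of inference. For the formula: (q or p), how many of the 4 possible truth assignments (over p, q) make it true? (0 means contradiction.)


Check all 4 assignments:
p=0, q=0: 0
p=0, q=1: 1
p=1, q=0: 1
p=1, q=1: 1
Count of True = 3

3


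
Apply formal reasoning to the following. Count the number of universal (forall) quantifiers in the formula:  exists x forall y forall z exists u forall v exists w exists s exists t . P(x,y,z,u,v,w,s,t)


Quantifier prefix: exists x forall y forall z exists u forall v exists w exists s exists t
Mark each quantifier type:
  E U U E U E E E
Universal count = 3, Existential count = 5
Asked for universal (forall) quantifiers: 3

3


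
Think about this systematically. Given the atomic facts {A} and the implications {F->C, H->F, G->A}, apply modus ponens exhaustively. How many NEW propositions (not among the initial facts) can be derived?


Initial facts: {A}
Apply modus ponens to closure:
  (no implication fires)
Final known: {A}
New propositions: {(none)}
Count = 0

0


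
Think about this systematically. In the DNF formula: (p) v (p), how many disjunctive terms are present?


A DNF formula is a disjunction of terms (conjunctions).
Terms are separated by v.
Counting the disjuncts: 2 terms.

2


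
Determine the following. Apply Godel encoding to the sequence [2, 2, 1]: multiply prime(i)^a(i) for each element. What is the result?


Encode each element as an exponent of the corresponding prime:
  2^2 = 4
  3^2 = 9
  5^1 = 5
Product = 4 * 9 * 5 = 180

180


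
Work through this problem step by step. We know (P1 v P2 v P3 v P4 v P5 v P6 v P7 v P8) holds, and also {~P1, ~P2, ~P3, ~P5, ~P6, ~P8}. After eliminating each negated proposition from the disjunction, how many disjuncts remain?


Original disjuncts (8): P1, P2, P3, P4, P5, P6, P7, P8
Negated (eliminate): ~P1, ~P2, ~P3, ~P5, ~P6, ~P8
Remaining disjuncts: P4, P7
Count = 8 - 6 = 2

2


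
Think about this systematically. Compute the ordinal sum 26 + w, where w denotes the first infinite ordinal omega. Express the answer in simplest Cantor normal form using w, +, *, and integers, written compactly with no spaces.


Compute 26 + w.
Ordinal + is associative but NOT commutative; for finite n>0, n + w = w but w + n stays w+n.
Any finite left addend is absorbed by w on the right: 26 + w = w.
Result = w

w


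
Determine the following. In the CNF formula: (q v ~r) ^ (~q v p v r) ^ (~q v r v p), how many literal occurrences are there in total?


Counting literals in each clause:
Clause 1: 2 literal(s)
Clause 2: 3 literal(s)
Clause 3: 3 literal(s)
Total = 8

8


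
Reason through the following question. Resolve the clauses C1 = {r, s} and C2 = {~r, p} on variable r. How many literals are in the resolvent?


Remove r from C1 and ~r from C2.
C1 remainder: {s}
C2 remainder: {p}
Union (resolvent): {p, s}
Resolvent has 2 literal(s).

2


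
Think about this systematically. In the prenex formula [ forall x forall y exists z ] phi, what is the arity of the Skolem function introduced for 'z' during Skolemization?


Quantifier prefix: forall x forall y exists z
'z' is existentially quantified at position 3.
Universal variables preceding it: x, y
Skolem function arity = 2

2


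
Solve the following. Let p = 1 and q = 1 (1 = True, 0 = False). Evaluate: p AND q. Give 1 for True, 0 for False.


p = 1, q = 1
Operation: p AND q
Evaluate: 1 AND 1 = 1

1


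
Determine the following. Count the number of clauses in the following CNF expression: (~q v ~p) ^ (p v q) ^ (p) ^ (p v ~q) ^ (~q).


A CNF formula is a conjunction of clauses.
Clauses are separated by ^.
Counting the conjuncts: 5 clauses.

5


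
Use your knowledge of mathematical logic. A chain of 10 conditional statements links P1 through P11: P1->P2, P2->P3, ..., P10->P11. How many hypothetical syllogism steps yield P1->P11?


With 10 implications in a chain connecting 11 propositions:
P1->P2, P2->P3, ..., P10->P11
Steps needed = (number of implications) - 1 = 10 - 1 = 9

9


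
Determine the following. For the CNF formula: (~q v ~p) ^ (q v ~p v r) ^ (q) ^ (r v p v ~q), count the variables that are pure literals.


Check each variable for pure literal status:
p: mixed (not pure)
q: mixed (not pure)
r: pure positive
Pure literal count = 1

1


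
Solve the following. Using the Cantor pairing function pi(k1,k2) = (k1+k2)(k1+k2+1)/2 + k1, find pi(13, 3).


k1 + k2 = 16
(k1+k2)(k1+k2+1)/2 = 16 * 17 / 2 = 136
pi = 136 + 13 = 149

149


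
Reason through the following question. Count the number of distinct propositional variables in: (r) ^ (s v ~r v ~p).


Identify each variable that appears in the formula.
Variables found: p, r, s
Count = 3

3


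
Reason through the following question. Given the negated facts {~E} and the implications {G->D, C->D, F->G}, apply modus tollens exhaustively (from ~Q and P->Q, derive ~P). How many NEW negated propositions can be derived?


Initial negated facts: {~E}
Apply modus tollens to closure:
  (no implication fires)
Final negated: {~E}
New negations: {(none)}
Count = 0

0


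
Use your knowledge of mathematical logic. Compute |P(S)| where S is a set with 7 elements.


The power set of a set with n elements has 2^n elements.
|P(S)| = 2^7 = 128

128


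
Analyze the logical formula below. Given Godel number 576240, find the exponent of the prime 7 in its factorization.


Factorize 576240 by dividing by 7 repeatedly.
Division steps: 7 divides 576240 exactly 4 time(s).
Exponent of 7 = 4

4


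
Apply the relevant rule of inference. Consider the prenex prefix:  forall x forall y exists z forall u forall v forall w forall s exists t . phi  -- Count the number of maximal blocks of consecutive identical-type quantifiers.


Quantifier-type sequence: A A E A A A A E  (A=forall, E=exists)
Group into maximal same-type runs:
  Ax2 | Ex1 | Ax4 | Ex1
Number of blocks = 4

4


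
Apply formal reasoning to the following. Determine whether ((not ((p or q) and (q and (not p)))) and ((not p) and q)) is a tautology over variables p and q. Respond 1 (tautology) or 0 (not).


Check all 4 assignments:
p=0, q=0: 0
p=0, q=1: 0
p=1, q=0: 0
p=1, q=1: 0
Satisfying count = 0/4.
Tautology iff count = 4: no.

0


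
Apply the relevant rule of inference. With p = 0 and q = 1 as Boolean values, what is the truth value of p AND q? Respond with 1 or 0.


p = 0, q = 1
Operation: p AND q
Evaluate: 0 AND 1 = 0

0


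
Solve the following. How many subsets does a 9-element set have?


The power set of a set with n elements has 2^n elements.
|P(S)| = 2^9 = 512

512


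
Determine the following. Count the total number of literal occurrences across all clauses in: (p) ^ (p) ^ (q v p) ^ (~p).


Counting literals in each clause:
Clause 1: 1 literal(s)
Clause 2: 1 literal(s)
Clause 3: 2 literal(s)
Clause 4: 1 literal(s)
Total = 5

5


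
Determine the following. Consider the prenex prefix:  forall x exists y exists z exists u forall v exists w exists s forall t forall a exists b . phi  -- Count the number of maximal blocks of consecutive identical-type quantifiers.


Quantifier-type sequence: A E E E A E E A A E  (A=forall, E=exists)
Group into maximal same-type runs:
  Ax1 | Ex3 | Ax1 | Ex2 | Ax2 | Ex1
Number of blocks = 6

6


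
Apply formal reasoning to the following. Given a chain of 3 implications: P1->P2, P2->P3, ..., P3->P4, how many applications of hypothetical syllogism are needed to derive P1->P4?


With 3 implications in a chain connecting 4 propositions:
P1->P2, P2->P3, ..., P3->P4
Steps needed = (number of implications) - 1 = 3 - 1 = 2

2


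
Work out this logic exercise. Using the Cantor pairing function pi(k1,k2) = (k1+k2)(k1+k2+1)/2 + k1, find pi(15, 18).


k1 + k2 = 33
(k1+k2)(k1+k2+1)/2 = 33 * 34 / 2 = 561
pi = 561 + 15 = 576

576


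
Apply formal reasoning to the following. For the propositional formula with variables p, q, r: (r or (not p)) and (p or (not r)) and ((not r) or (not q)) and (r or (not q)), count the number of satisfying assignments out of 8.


Evaluate all 8 assignments for p, q, r:
p=0, q=0, r=0: 1
p=0, q=0, r=1: 0
p=0, q=1, r=0: 0
p=0, q=1, r=1: 0
p=1, q=0, r=0: 0
p=1, q=0, r=1: 1
p=1, q=1, r=0: 0
p=1, q=1, r=1: 0
Satisfying count = 2

2


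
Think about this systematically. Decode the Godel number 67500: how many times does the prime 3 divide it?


Factorize 67500 by dividing by 3 repeatedly.
Division steps: 3 divides 67500 exactly 3 time(s).
Exponent of 3 = 3

3


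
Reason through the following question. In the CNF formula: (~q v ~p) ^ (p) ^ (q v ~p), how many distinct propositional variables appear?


Identify each variable that appears in the formula.
Variables found: p, q
Count = 2

2


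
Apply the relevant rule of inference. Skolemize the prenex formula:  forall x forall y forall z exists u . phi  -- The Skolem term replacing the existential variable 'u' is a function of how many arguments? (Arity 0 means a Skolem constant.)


Quantifier prefix: forall x forall y forall z exists u
'u' is existentially quantified at position 4.
Universal variables preceding it: x, y, z
Skolem function arity = 3

3


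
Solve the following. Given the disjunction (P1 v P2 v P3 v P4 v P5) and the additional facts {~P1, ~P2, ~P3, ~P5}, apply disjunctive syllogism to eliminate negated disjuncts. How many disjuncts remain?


Original disjuncts (5): P1, P2, P3, P4, P5
Negated (eliminate): ~P1, ~P2, ~P3, ~P5
Remaining disjuncts: P4
Count = 5 - 4 = 1

1


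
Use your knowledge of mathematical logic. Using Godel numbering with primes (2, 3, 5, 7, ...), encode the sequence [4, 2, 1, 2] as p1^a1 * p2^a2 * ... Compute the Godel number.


Encode each element as an exponent of the corresponding prime:
  2^4 = 16
  3^2 = 9
  5^1 = 5
  7^2 = 49
Product = 16 * 9 * 5 * 49 = 35280

35280


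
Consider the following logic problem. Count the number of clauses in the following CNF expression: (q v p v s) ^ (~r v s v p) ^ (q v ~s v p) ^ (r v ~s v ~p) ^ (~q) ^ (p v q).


A CNF formula is a conjunction of clauses.
Clauses are separated by ^.
Counting the conjuncts: 6 clauses.

6


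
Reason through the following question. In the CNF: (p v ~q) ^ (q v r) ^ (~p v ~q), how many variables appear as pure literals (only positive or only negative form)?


Check each variable for pure literal status:
p: mixed (not pure)
q: mixed (not pure)
r: pure positive
Pure literal count = 1

1


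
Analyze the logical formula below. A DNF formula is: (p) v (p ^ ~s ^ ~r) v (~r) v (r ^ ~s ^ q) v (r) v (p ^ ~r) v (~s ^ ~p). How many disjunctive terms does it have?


A DNF formula is a disjunction of terms (conjunctions).
Terms are separated by v.
Counting the disjuncts: 7 terms.

7


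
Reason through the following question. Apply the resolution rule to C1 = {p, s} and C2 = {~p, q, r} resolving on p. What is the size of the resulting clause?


Remove p from C1 and ~p from C2.
C1 remainder: {s}
C2 remainder: {q, r}
Union (resolvent): {q, r, s}
Resolvent has 3 literal(s).

3


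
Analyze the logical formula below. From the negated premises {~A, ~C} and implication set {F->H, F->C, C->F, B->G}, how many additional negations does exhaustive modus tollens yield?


Initial negated facts: {~A, ~C}
Apply modus tollens to closure:
  ~C and F->C  =>  ~F
Final negated: {~A, ~C, ~F}
New negations: {~F}
Count = 1

1


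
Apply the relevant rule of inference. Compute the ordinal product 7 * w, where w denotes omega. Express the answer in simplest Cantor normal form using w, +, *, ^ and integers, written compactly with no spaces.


Compute 7 * w.
Ordinal * is associative and left-distributive over +, but NOT commutative; for finite n>1, n*w = w but w*n stays w*n.
For finite n>0, n * w = sup{n*k : k<w} = w. So 7 * w = w.
Result = w

w


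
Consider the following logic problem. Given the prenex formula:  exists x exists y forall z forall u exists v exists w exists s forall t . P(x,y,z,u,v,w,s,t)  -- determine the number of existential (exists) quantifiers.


Quantifier prefix: exists x exists y forall z forall u exists v exists w exists s forall t
Mark each quantifier type:
  E E U U E E E U
Universal count = 3, Existential count = 5
Asked for existential (exists) quantifiers: 5

5


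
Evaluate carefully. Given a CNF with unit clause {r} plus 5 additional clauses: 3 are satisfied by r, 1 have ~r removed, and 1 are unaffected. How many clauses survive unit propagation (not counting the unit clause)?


Satisfied (removed): 3
Shortened (remain): 1
Unchanged (remain): 1
Remaining = 1 + 1 = 2

2


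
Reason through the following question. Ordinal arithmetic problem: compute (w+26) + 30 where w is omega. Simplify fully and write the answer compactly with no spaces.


Compute (w+26) + 30.
Ordinal + is associative but NOT commutative; for finite n>0, n + w = w but w + n stays w+n.
By associativity: (w+26) + 30 = w + (26+30) = w+56.
Result = w+56

w+56


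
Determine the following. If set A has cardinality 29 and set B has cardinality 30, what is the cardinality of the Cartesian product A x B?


The Cartesian product A x B contains all ordered pairs (a, b).
|A x B| = |A| * |B| = 29 * 30 = 870

870


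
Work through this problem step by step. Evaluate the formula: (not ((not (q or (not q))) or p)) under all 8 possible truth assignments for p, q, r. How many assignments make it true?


Check all 8 assignments:
p=0, q=0, r=0: 1
p=0, q=0, r=1: 1
p=0, q=1, r=0: 1
p=0, q=1, r=1: 1
p=1, q=0, r=0: 0
p=1, q=0, r=1: 0
p=1, q=1, r=0: 0
p=1, q=1, r=1: 0
Count of True = 4

4


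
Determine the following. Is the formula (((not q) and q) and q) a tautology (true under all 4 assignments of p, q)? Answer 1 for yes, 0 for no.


Check all 4 assignments:
p=0, q=0: 0
p=0, q=1: 0
p=1, q=0: 0
p=1, q=1: 0
Satisfying count = 0/4.
Tautology iff count = 4: no.

0


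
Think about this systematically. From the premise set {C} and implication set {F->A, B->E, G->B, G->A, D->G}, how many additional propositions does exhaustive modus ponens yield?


Initial facts: {C}
Apply modus ponens to closure:
  (no implication fires)
Final known: {C}
New propositions: {(none)}
Count = 0

0


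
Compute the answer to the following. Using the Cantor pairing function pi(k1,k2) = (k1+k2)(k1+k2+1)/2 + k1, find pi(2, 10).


k1 + k2 = 12
(k1+k2)(k1+k2+1)/2 = 12 * 13 / 2 = 78
pi = 78 + 2 = 80

80
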